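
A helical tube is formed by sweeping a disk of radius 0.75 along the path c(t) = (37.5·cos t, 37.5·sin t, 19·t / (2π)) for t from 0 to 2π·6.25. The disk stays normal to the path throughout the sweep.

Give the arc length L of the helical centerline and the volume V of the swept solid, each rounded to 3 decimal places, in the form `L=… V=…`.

L=1477.402 V=2610.784

2πR = 2π·37.5 = 235.619449
per-turn = √(235.619449² + 19²) = √(55516.5248 + 361) = √55877.5248 = 236.384273
L = 6.25 × 236.384273 = 1477.401709
V = π·0.75² × L = 1.767146 × 1477.401709 = 2610.784326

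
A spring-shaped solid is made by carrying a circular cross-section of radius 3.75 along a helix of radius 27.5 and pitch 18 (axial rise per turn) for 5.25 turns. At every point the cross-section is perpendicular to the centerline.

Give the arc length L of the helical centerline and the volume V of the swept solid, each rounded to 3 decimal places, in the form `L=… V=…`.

L=912.044 V=40292.862

2πR = 2π·27.5 = 172.787596
per-turn = √(172.787596² + 18²) = √(29855.5533 + 324) = √30179.5533 = 173.722633
L = 5.25 × 173.722633 = 912.043825
V = π·3.75² × L = 44.178647 × 912.043825 = 40292.861899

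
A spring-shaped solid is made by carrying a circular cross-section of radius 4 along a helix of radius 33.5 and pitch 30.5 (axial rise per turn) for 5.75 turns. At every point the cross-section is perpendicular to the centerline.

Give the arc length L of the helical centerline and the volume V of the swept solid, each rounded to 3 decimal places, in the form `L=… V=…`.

2πR = 2π·33.5 = 210.486708
per-turn = √(210.486708² + 30.5²) = √(44304.6542 + 930.25) = √45234.9042 = 212.684988
L = 5.75 × 212.684988 = 1222.938681
V = π·4² × L = 50.265482 × 1222.938681 = 61471.602841

L=1222.939 V=61471.603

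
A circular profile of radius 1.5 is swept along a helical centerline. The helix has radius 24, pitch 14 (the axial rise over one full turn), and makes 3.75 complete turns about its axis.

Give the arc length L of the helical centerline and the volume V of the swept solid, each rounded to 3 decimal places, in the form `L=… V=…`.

L=567.919 V=4014.379

2πR = 2π·24 = 150.796447
per-turn = √(150.796447² + 14²) = √(22739.5685 + 196) = √22935.5685 = 151.444936
L = 3.75 × 151.444936 = 567.918509
V = π·1.5² × L = 7.068583 × 567.918509 = 4014.379384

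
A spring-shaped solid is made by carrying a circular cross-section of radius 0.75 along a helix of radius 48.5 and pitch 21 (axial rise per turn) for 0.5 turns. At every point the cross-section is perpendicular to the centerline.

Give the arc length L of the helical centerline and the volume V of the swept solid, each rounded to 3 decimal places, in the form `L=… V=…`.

L=152.729 V=269.894

2πR = 2π·48.5 = 304.734487
per-turn = √(304.734487² + 21²) = √(92863.1078 + 441) = √93304.1078 = 305.457211
L = 0.5 × 305.457211 = 152.728606
V = π·0.75² × L = 1.767146 × 152.728606 = 269.893724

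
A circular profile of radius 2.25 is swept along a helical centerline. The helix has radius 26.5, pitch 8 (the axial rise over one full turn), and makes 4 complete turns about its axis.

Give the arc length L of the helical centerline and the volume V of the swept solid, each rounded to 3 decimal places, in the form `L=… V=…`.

L=666.786 V=10604.772

2πR = 2π·26.5 = 166.504411
per-turn = √(166.504411² + 8²) = √(27723.7188 + 64) = √27787.7188 = 166.696487
L = 4 × 166.696487 = 666.785948
V = π·2.25² × L = 15.904313 × 666.785948 = 10604.772291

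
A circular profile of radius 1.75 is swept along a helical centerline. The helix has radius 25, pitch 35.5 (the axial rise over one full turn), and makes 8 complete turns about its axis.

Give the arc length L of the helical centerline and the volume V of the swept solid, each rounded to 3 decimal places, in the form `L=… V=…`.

2πR = 2π·25 = 157.079633
per-turn = √(157.079633² + 35.5²) = √(24674.0110 + 1260.25) = √25934.2610 = 161.041178
L = 8 × 161.041178 = 1288.329424
V = π·1.75² × L = 9.621128 × 1288.329424 = 12395.181650

L=1288.329 V=12395.182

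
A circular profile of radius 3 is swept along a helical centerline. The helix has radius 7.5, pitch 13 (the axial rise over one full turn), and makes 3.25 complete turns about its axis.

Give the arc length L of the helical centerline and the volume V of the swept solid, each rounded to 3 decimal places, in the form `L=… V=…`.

2πR = 2π·7.5 = 47.123890
per-turn = √(47.123890² + 13²) = √(2220.6610 + 169) = √2389.6610 = 48.884159
L = 3.25 × 48.884159 = 158.873516
V = π·3² × L = 28.274334 × 158.873516 = 4492.042847

L=158.874 V=4492.043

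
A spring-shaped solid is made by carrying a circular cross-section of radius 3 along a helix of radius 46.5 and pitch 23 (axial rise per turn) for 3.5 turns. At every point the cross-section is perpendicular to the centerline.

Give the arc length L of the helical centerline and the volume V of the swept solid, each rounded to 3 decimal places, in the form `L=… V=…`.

2πR = 2π·46.5 = 292.168117
per-turn = √(292.168117² + 23²) = √(85362.2085 + 529) = √85891.2085 = 293.072019
L = 3.5 × 293.072019 = 1025.752067
V = π·3² × L = 28.274334 × 1025.752067 = 29002.456433

L=1025.752 V=29002.456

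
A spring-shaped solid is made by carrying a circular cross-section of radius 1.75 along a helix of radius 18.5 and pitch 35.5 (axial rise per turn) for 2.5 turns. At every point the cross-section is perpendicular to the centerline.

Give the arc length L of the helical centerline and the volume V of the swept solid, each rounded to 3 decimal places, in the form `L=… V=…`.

2πR = 2π·18.5 = 116.238928
per-turn = √(116.238928² + 35.5²) = √(13511.4884 + 1260.25) = √14771.7384 = 121.539041
L = 2.5 × 121.539041 = 303.847602
V = π·1.75² × L = 9.621128 × 303.847602 = 2923.356519

L=303.848 V=2923.357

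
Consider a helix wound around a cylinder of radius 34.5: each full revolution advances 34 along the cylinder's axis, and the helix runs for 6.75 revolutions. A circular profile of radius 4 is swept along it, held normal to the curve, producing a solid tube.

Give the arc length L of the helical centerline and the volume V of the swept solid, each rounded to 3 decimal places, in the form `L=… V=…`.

L=1481.086 V=74447.491

2πR = 2π·34.5 = 216.769893
per-turn = √(216.769893² + 34²) = √(46989.1866 + 1156) = √48145.1866 = 219.420114
L = 6.75 × 219.420114 = 1481.085771
V = π·4² × L = 50.265482 × 1481.085771 = 74447.490862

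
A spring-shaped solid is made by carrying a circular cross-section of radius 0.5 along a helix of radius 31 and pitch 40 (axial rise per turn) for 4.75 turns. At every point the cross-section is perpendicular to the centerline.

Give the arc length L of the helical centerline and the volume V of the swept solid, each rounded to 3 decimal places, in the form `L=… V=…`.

L=944.507 V=741.814

2πR = 2π·31 = 194.778745
per-turn = √(194.778745² + 40²) = √(37938.7593 + 1600) = √39538.7593 = 198.843555
L = 4.75 × 198.843555 = 944.506886
V = π·0.5² × L = 0.785398 × 944.506886 = 741.813973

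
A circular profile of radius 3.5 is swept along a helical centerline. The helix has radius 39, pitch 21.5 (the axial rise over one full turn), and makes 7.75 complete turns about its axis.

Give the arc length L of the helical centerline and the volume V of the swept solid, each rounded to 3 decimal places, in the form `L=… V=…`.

L=1906.389 V=73366.428

2πR = 2π·39 = 245.044227
per-turn = √(245.044227² + 21.5²) = √(60046.6732 + 462.25) = √60508.9232 = 245.985616
L = 7.75 × 245.985616 = 1906.388522
V = π·3.5² × L = 38.484510 × 1906.388522 = 73366.428166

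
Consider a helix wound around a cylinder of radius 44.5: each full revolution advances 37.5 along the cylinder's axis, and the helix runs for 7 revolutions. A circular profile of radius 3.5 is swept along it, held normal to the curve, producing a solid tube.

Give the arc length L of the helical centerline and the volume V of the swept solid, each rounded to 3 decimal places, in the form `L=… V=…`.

2πR = 2π·44.5 = 279.601746
per-turn = √(279.601746² + 37.5²) = √(78177.1365 + 1406.25) = √79583.3865 = 282.105275
L = 7 × 282.105275 = 1974.736928
V = π·3.5² × L = 38.484510 × 1974.736928 = 75996.783083

L=1974.737 V=75996.783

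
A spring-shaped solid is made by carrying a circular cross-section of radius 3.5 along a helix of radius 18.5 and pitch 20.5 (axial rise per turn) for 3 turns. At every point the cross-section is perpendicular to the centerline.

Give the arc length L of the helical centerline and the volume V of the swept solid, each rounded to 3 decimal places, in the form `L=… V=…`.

2πR = 2π·18.5 = 116.238928
per-turn = √(116.238928² + 20.5²) = √(13511.4884 + 420.25) = √13931.7384 = 118.032785
L = 3 × 118.032785 = 354.098356
V = π·3.5² × L = 38.484510 × 354.098356 = 13627.301730

L=354.098 V=13627.302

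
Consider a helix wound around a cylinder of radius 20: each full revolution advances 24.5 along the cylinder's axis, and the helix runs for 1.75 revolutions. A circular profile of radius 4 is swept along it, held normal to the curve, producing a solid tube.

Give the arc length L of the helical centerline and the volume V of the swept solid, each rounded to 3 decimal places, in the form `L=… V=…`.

2πR = 2π·20 = 125.663706
per-turn = √(125.663706² + 24.5²) = √(15791.3670 + 600.25) = √16391.6170 = 128.029751
L = 1.75 × 128.029751 = 224.052064
V = π·4² × L = 50.265482 × 224.052064 = 11262.085071

L=224.052 V=11262.085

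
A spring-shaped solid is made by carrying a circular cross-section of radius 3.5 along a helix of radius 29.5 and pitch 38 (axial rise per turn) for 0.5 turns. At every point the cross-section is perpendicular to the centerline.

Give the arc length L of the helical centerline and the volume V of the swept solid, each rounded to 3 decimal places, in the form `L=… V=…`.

2πR = 2π·29.5 = 185.353967
per-turn = √(185.353967² + 38²) = √(34356.0929 + 1444) = √35800.0929 = 189.209125
L = 0.5 × 189.209125 = 94.604562
V = π·3.5² × L = 38.484510 × 94.604562 = 3640.810229

L=94.605 V=3640.810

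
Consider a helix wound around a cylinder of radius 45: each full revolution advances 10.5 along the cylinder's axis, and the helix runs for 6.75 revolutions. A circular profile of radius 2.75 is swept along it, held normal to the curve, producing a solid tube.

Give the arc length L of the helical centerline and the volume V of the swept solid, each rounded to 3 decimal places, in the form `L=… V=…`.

2πR = 2π·45 = 282.743339
per-turn = √(282.743339² + 10.5²) = √(79943.7956 + 110.25) = √80054.0456 = 282.938236
L = 6.75 × 282.938236 = 1909.833096
V = π·2.75² × L = 23.758294 × 1909.833096 = 45374.377033

L=1909.833 V=45374.377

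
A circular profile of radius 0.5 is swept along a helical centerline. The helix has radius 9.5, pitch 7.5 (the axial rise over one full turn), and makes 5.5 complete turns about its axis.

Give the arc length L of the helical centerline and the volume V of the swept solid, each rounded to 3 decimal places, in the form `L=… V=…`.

L=330.878 V=259.871

2πR = 2π·9.5 = 59.690260
per-turn = √(59.690260² + 7.5²) = √(3562.9272 + 56.25) = √3619.1772 = 60.159598
L = 5.5 × 60.159598 = 330.877787
V = π·0.5² × L = 0.785398 × 330.877787 = 259.870806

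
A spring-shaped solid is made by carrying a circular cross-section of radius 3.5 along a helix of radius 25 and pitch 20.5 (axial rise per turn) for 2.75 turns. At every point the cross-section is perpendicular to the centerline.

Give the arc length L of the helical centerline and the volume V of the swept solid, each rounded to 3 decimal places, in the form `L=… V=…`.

L=435.632 V=16765.089

2πR = 2π·25 = 157.079633
per-turn = √(157.079633² + 20.5²) = √(24674.0110 + 420.25) = √25094.2610 = 158.411682
L = 2.75 × 158.411682 = 435.632126
V = π·3.5² × L = 38.484510 × 435.632126 = 16765.088896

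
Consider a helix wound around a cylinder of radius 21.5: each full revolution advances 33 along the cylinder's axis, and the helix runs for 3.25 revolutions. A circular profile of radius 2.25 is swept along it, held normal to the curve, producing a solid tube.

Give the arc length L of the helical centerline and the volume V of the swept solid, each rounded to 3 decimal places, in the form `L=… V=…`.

L=451.948 V=7187.915

2πR = 2π·21.5 = 135.088484
per-turn = √(135.088484² + 33²) = √(18248.8985 + 1089) = √19337.8985 = 139.060773
L = 3.25 × 139.060773 = 451.947512
V = π·2.25² × L = 15.904313 × 451.947512 = 7187.914599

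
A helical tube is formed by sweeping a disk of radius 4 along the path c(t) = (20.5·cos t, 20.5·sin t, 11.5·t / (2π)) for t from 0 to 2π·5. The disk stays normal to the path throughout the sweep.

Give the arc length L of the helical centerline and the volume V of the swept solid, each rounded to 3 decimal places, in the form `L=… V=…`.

2πR = 2π·20.5 = 128.805299
per-turn = √(128.805299² + 11.5²) = √(16590.8050 + 132.25) = √16723.0550 = 129.317652
L = 5 × 129.317652 = 646.588258
V = π·4² × L = 50.265482 × 646.588258 = 32501.070723

L=646.588 V=32501.071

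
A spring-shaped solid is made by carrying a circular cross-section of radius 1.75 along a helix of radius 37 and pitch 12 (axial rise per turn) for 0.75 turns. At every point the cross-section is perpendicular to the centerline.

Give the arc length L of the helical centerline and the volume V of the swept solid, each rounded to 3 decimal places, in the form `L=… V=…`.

L=174.591 V=1679.758

2πR = 2π·37 = 232.477856
per-turn = √(232.477856² + 12²) = √(54045.9537 + 144) = √54189.9537 = 232.787357
L = 0.75 × 232.787357 = 174.590518
V = π·1.75² × L = 9.621128 × 174.590518 = 1679.757634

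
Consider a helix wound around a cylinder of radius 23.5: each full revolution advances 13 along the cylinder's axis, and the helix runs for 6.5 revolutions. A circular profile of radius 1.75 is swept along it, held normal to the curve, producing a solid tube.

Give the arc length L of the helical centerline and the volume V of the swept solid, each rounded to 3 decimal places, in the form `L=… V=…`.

2πR = 2π·23.5 = 147.654855
per-turn = √(147.654855² + 13²) = √(21801.9561 + 169) = √21970.9561 = 148.226031
L = 6.5 × 148.226031 = 963.469198
V = π·1.75² × L = 9.621128 × 963.469198 = 9269.660001

L=963.469 V=9269.660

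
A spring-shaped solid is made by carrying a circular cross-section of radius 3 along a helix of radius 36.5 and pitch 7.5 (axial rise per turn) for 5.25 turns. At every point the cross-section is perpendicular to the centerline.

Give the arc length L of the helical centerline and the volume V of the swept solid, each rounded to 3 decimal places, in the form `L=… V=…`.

L=1204.659 V=34060.932

2πR = 2π·36.5 = 229.336264
per-turn = √(229.336264² + 7.5²) = √(52595.1219 + 56.25) = √52651.3719 = 229.458867
L = 5.25 × 229.458867 = 1204.659054
V = π·3² × L = 28.274334 × 1204.659054 = 34060.932311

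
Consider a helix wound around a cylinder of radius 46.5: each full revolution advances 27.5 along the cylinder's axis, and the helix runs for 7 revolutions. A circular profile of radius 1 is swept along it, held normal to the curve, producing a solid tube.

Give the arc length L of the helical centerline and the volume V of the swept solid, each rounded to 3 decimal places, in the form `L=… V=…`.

L=2054.216 V=6453.511

2πR = 2π·46.5 = 292.168117
per-turn = √(292.168117² + 27.5²) = √(85362.2085 + 756.25) = √86118.4585 = 293.459466
L = 7 × 293.459466 = 2054.216265
V = π·1² × L = 3.141593 × 2054.216265 = 6453.510728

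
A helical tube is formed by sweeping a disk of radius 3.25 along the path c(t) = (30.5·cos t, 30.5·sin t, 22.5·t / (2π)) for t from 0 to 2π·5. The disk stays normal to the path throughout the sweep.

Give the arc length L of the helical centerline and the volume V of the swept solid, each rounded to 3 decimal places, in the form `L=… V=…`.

L=964.767 V=32013.948

2πR = 2π·30.5 = 191.637152
per-turn = √(191.637152² + 22.5²) = √(36724.7980 + 506.25) = √37231.0480 = 192.953487
L = 5 × 192.953487 = 964.767433
V = π·3.25² × L = 33.183072 × 964.767433 = 32013.947576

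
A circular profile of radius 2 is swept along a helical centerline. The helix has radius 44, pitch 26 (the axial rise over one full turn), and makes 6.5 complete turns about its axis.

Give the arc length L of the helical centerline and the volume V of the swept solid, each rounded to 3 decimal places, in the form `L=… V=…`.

L=1804.920 V=22681.299

2πR = 2π·44 = 276.460154
per-turn = √(276.460154² + 26²) = √(76430.2165 + 676) = √77106.2165 = 277.680061
L = 6.5 × 277.680061 = 1804.920399
V = π·2² × L = 12.566371 × 1804.920399 = 22681.298662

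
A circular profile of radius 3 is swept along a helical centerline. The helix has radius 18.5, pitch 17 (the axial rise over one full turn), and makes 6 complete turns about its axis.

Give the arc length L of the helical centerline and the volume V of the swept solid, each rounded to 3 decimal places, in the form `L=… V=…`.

L=704.853 V=19929.246

2πR = 2π·18.5 = 116.238928
per-turn = √(116.238928² + 17²) = √(13511.4884 + 289) = √13800.4884 = 117.475480
L = 6 × 117.475480 = 704.852881
V = π·3² × L = 28.274334 × 704.852881 = 19929.245684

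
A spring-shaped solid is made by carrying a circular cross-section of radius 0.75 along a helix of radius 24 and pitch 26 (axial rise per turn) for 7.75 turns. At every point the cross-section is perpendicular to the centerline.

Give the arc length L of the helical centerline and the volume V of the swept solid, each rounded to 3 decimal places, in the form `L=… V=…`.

2πR = 2π·24 = 150.796447
per-turn = √(150.796447² + 26²) = √(22739.5685 + 676) = √23415.5685 = 153.021464
L = 7.75 × 153.021464 = 1185.916348
V = π·0.75² × L = 1.767146 × 1185.916348 = 2095.687174

L=1185.916 V=2095.687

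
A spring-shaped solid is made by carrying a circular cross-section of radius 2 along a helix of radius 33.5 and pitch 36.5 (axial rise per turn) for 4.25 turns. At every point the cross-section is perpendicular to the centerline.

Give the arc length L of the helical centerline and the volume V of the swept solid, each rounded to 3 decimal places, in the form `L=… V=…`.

L=907.919 V=11409.244

2πR = 2π·33.5 = 210.486708
per-turn = √(210.486708² + 36.5²) = √(44304.6542 + 1332.25) = √45636.9042 = 213.627957
L = 4.25 × 213.627957 = 907.918819
V = π·2² × L = 12.566371 × 907.918819 = 11409.244363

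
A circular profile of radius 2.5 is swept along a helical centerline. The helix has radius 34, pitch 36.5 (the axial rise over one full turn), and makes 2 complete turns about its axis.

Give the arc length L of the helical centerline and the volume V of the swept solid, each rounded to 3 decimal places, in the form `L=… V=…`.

L=433.448 V=8510.732

2πR = 2π·34 = 213.628300
per-turn = √(213.628300² + 36.5²) = √(45637.0508 + 1332.25) = √46969.3008 = 216.724020
L = 2 × 216.724020 = 433.448040
V = π·2.5² × L = 19.634954 × 433.448040 = 8510.732355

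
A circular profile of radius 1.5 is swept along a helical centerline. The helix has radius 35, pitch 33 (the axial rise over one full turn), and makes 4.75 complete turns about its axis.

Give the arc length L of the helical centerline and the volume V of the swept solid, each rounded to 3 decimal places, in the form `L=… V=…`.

L=1056.275 V=7466.368

2πR = 2π·35 = 219.911486
per-turn = √(219.911486² + 33²) = √(48361.0616 + 1089) = √49450.0616 = 222.373698
L = 4.75 × 222.373698 = 1056.275066
V = π·1.5² × L = 7.068583 × 1056.275066 = 7466.368469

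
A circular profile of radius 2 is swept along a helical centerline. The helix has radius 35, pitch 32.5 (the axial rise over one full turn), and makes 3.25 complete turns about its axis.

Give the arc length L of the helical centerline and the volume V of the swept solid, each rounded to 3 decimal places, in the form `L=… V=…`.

L=722.475 V=9078.891

2πR = 2π·35 = 219.911486
per-turn = √(219.911486² + 32.5²) = √(48361.0616 + 1056.25) = √49417.3116 = 222.300049
L = 3.25 × 222.300049 = 722.475158
V = π·2² × L = 12.566371 × 722.475158 = 9078.890591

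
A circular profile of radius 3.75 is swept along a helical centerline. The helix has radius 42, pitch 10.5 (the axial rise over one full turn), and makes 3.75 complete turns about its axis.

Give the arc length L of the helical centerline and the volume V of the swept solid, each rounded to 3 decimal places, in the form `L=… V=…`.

L=990.385 V=43753.856

2πR = 2π·42 = 263.893783
per-turn = √(263.893783² + 10.5²) = √(69639.9287 + 110.25) = √69750.1787 = 264.102591
L = 3.75 × 264.102591 = 990.384717
V = π·3.75² × L = 44.178647 × 990.384717 = 43753.856493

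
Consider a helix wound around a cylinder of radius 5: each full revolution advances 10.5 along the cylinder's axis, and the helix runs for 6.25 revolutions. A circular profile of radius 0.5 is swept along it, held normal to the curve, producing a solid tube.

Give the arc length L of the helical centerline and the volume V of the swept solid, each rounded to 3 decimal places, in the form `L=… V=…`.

L=207.026 V=162.598

2πR = 2π·5 = 31.415927
per-turn = √(31.415927² + 10.5²) = √(986.9604 + 110.25) = √1097.2104 = 33.124167
L = 6.25 × 33.124167 = 207.026044
V = π·0.5² × L = 0.785398 × 207.026044 = 162.597875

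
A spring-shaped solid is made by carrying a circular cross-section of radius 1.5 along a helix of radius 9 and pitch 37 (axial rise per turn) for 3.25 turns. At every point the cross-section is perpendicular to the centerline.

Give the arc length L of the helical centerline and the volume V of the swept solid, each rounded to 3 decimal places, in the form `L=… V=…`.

L=219.628 V=1552.457

2πR = 2π·9 = 56.548668
per-turn = √(56.548668² + 37²) = √(3197.7518 + 1369) = √4566.7518 = 67.577747
L = 3.25 × 67.577747 = 219.627676
V = π·1.5² × L = 7.068583 × 219.627676 = 1552.456562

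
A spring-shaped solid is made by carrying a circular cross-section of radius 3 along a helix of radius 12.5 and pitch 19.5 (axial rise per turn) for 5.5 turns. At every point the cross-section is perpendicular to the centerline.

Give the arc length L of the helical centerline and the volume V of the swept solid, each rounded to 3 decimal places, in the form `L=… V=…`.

2πR = 2π·12.5 = 78.539816
per-turn = √(78.539816² + 19.5²) = √(6168.5028 + 380.25) = √6548.7528 = 80.924364
L = 5.5 × 80.924364 = 445.084004
V = π·3² × L = 28.274334 × 445.084004 = 12584.453738

L=445.084 V=12584.454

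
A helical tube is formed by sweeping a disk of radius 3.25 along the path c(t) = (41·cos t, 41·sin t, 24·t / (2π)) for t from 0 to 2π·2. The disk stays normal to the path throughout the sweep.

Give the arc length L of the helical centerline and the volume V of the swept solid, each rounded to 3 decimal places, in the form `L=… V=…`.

2πR = 2π·41 = 257.610598
per-turn = √(257.610598² + 24²) = √(66363.2200 + 576) = √66939.2200 = 258.726149
L = 2 × 258.726149 = 517.452297
V = π·3.25² × L = 33.183072 × 517.452297 = 17170.657046

L=517.452 V=17170.657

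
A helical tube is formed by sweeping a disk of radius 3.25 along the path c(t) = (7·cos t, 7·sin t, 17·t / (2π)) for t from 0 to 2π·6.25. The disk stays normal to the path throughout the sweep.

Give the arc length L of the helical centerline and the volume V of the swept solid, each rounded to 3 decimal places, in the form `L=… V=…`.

2πR = 2π·7 = 43.982297
per-turn = √(43.982297² + 17²) = √(1934.4425 + 289) = √2223.4425 = 47.153393
L = 6.25 × 47.153393 = 294.708706
V = π·3.25² × L = 33.183072 × 294.708706 = 9779.340318

L=294.709 V=9779.340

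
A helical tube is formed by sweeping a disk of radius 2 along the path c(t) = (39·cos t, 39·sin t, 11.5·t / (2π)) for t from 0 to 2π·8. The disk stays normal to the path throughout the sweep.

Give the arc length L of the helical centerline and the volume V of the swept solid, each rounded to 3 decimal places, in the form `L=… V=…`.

2πR = 2π·39 = 245.044227
per-turn = √(245.044227² + 11.5²) = √(60046.6732 + 132.25) = √60178.9232 = 245.313928
L = 8 × 245.313928 = 1962.511422
V = π·2² × L = 12.566371 × 1962.511422 = 24661.645870

L=1962.511 V=24661.646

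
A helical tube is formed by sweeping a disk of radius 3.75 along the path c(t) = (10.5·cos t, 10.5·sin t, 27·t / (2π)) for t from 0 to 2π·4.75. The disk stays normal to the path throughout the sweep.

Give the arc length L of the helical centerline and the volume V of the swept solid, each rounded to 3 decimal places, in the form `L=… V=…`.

2πR = 2π·10.5 = 65.973446
per-turn = √(65.973446² + 27²) = √(4352.4955 + 729) = √5081.4955 = 71.284609
L = 4.75 × 71.284609 = 338.601895
V = π·3.75² × L = 44.178647 × 338.601895 = 14958.973478

L=338.602 V=14958.973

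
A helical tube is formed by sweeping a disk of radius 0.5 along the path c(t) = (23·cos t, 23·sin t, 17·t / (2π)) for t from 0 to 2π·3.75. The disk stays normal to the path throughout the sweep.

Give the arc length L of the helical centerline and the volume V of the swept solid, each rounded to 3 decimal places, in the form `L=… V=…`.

L=545.662 V=428.562

2πR = 2π·23 = 144.513262
per-turn = √(144.513262² + 17²) = √(20884.0829 + 289) = √21173.0829 = 145.509735
L = 3.75 × 145.509735 = 545.661505
V = π·0.5² × L = 0.785398 × 545.661505 = 428.561544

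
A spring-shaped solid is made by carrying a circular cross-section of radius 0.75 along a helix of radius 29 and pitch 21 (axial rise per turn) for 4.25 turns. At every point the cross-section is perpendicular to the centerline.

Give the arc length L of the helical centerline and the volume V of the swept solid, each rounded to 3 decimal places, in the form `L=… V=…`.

L=779.529 V=1377.541

2πR = 2π·29 = 182.212374
per-turn = √(182.212374² + 21²) = √(33201.3492 + 441) = √33642.3492 = 183.418508
L = 4.25 × 183.418508 = 779.528660
V = π·0.75² × L = 1.767146 × 779.528660 = 1377.540851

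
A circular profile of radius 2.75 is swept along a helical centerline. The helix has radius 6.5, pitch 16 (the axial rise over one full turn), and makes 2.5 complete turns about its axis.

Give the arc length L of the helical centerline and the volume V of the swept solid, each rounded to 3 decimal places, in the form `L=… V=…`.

2πR = 2π·6.5 = 40.840704
per-turn = √(40.840704² + 16²) = √(1667.9631 + 256) = √1923.9631 = 43.863004
L = 2.5 × 43.863004 = 109.657511
V = π·2.75² × L = 23.758294 × 109.657511 = 2605.275427

L=109.658 V=2605.275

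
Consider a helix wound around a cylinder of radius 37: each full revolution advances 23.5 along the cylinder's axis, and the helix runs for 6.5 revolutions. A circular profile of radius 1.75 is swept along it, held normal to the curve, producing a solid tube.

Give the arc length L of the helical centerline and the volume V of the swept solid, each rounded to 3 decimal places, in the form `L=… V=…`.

2πR = 2π·37 = 232.477856
per-turn = √(232.477856² + 23.5²) = √(54045.9537 + 552.25) = √54598.2037 = 233.662585
L = 6.5 × 233.662585 = 1518.806803
V = π·1.75² × L = 9.621128 × 1518.806803 = 14612.633907

L=1518.807 V=14612.634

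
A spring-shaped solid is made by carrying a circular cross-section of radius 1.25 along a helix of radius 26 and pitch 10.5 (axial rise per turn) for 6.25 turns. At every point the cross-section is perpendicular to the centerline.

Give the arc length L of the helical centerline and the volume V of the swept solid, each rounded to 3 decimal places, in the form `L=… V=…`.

2πR = 2π·26 = 163.362818
per-turn = √(163.362818² + 10.5²) = √(26687.4103 + 110.25) = √26797.6603 = 163.699909
L = 6.25 × 163.699909 = 1023.124433
V = π·1.25² × L = 4.908739 × 1023.124433 = 5022.250316

L=1023.124 V=5022.250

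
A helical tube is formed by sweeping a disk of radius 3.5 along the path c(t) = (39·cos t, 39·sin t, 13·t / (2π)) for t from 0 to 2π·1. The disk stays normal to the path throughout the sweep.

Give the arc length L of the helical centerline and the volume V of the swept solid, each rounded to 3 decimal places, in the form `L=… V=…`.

2πR = 2π·39 = 245.044227
per-turn = √(245.044227² + 13²) = √(60046.6732 + 169) = √60215.6732 = 245.388820
L = 1 × 245.388820 = 245.388820
V = π·3.5² × L = 38.484510 × 245.388820 = 9443.668514

L=245.389 V=9443.669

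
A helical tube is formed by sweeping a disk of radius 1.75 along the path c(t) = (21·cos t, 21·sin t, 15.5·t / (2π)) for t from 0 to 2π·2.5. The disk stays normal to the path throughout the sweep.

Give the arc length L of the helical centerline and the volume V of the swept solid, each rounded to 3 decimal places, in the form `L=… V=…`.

2πR = 2π·21 = 131.946891
per-turn = √(131.946891² + 15.5²) = √(17409.9822 + 240.25) = √17650.2322 = 132.854176
L = 2.5 × 132.854176 = 332.135441
V = π·1.75² × L = 9.621128 × 332.135441 = 3195.517424

L=332.135 V=3195.517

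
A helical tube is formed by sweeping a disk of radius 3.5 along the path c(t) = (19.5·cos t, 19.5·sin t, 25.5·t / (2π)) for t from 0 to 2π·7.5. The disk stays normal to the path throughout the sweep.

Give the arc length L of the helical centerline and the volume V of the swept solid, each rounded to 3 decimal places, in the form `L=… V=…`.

L=938.607 V=36121.826

2πR = 2π·19.5 = 122.522113
per-turn = √(122.522113² + 25.5²) = √(15011.6683 + 650.25) = √15661.9183 = 125.147586
L = 7.5 × 125.147586 = 938.606895
V = π·3.5² × L = 38.484510 × 938.606895 = 36121.826457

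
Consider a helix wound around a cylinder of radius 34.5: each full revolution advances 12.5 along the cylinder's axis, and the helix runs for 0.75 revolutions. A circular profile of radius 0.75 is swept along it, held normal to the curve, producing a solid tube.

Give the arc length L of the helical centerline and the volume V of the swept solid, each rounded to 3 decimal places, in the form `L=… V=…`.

2πR = 2π·34.5 = 216.769893
per-turn = √(216.769893² + 12.5²) = √(46989.1866 + 156.25) = √47145.4366 = 217.129999
L = 0.75 × 217.129999 = 162.847499
V = π·0.75² × L = 1.767146 × 162.847499 = 287.775286

L=162.847 V=287.775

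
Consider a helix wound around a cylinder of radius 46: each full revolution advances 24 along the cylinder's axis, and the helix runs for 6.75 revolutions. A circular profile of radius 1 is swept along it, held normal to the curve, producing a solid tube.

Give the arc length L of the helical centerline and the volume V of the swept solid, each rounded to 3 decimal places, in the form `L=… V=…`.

L=1957.644 V=6150.118

2πR = 2π·46 = 289.026524
per-turn = √(289.026524² + 24²) = √(83536.3317 + 576) = √84112.3317 = 290.021261
L = 6.75 × 290.021261 = 1957.643510
V = π·1² × L = 3.141593 × 1957.643510 = 6150.118468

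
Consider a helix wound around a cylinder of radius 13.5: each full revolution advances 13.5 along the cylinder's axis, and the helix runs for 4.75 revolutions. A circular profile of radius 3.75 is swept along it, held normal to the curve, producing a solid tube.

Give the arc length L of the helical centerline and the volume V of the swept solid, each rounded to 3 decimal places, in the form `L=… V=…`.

2πR = 2π·13.5 = 84.823002
per-turn = √(84.823002² + 13.5²) = √(7194.9416 + 182.25) = √7377.1916 = 85.890579
L = 4.75 × 85.890579 = 407.980252
V = π·3.75² × L = 44.178647 × 407.980252 = 18024.015391

L=407.980 V=18024.015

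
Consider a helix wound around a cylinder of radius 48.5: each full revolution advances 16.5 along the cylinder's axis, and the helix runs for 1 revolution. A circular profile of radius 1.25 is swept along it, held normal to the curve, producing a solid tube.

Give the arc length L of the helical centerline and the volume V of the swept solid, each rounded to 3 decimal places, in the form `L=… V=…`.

L=305.181 V=1498.053

2πR = 2π·48.5 = 304.734487
per-turn = √(304.734487² + 16.5²) = √(92863.1078 + 272.25) = √93135.3578 = 305.180861
L = 1 × 305.180861 = 305.180861
V = π·1.25² × L = 4.908739 × 305.180861 = 1498.053047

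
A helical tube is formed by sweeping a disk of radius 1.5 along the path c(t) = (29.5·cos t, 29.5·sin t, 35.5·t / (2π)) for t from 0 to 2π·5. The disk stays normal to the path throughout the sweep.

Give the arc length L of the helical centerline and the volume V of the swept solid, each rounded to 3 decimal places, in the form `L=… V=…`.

L=943.615 V=6670.019

2πR = 2π·29.5 = 185.353967
per-turn = √(185.353967² + 35.5²) = √(34356.0929 + 1260.25) = √35616.3429 = 188.722926
L = 5 × 188.722926 = 943.614632
V = π·1.5² × L = 7.068583 × 943.614632 = 6670.018788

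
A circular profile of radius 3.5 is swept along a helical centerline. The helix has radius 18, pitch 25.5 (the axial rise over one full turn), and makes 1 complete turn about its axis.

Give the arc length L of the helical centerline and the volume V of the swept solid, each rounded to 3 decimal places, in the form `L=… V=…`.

L=115.936 V=4461.757

2πR = 2π·18 = 113.097336
per-turn = √(113.097336² + 25.5²) = √(12791.0073 + 650.25) = √13441.2573 = 115.936436
L = 1 × 115.936436 = 115.936436
V = π·3.5² × L = 38.484510 × 115.936436 = 4461.756950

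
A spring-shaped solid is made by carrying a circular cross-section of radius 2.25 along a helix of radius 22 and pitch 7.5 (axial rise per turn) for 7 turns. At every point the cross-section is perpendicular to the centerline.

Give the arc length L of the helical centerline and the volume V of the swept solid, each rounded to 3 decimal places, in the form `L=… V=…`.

2πR = 2π·22 = 138.230077
per-turn = √(138.230077² + 7.5²) = √(19107.5541 + 56.25) = √19163.8041 = 138.433392
L = 7 × 138.433392 = 969.033747
V = π·2.25² × L = 15.904313 × 969.033747 = 15411.815827

L=969.034 V=15411.816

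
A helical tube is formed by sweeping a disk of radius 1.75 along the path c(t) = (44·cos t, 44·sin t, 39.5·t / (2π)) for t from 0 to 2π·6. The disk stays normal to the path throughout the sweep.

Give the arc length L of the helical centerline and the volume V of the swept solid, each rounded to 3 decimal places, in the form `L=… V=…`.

L=1675.606 V=16121.223

2πR = 2π·44 = 276.460154
per-turn = √(276.460154² + 39.5²) = √(76430.2165 + 1560.25) = √77990.4665 = 279.267733
L = 6 × 279.267733 = 1675.606396
V = π·1.75² × L = 9.621128 × 1675.606396 = 16121.222776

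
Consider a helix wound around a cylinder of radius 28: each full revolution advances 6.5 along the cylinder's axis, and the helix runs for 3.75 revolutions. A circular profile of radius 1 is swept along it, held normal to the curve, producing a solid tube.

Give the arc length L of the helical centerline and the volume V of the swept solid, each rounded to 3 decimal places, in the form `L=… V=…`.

L=660.185 V=2074.031

2πR = 2π·28 = 175.929189
per-turn = √(175.929189² + 6.5²) = √(30951.0794 + 42.25) = √30993.3294 = 176.049224
L = 3.75 × 176.049224 = 660.184591
V = π·1² × L = 3.141593 × 660.184591 = 2074.031062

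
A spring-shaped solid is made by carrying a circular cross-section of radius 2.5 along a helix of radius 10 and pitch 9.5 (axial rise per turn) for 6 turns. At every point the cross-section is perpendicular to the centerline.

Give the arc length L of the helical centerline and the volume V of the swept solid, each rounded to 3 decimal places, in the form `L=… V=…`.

2πR = 2π·10 = 62.831853
per-turn = √(62.831853² + 9.5²) = √(3947.8418 + 90.25) = √4038.0918 = 63.545981
L = 6 × 63.545981 = 381.275889
V = π·2.5² × L = 19.634954 × 381.275889 = 7486.334570

L=381.276 V=7486.335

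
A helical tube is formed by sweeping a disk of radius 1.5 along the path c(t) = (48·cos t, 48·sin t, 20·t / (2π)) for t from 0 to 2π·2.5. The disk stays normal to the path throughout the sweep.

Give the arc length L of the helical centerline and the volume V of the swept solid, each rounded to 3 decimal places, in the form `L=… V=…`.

L=755.638 V=5341.292

2πR = 2π·48 = 301.592895
per-turn = √(301.592895² + 20²) = √(90958.2742 + 400) = √91358.2742 = 302.255313
L = 2.5 × 302.255313 = 755.638282
V = π·1.5² × L = 7.068583 × 755.638282 = 5341.292271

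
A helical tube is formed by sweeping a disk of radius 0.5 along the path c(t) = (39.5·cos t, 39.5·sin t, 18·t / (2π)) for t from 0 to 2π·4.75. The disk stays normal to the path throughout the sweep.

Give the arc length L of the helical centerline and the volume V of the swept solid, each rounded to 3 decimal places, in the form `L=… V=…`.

L=1181.979 V=928.324

2πR = 2π·39.5 = 248.185820
per-turn = √(248.185820² + 18²) = √(61596.2011 + 324) = √61920.2011 = 248.837700
L = 4.75 × 248.837700 = 1181.979076
V = π·0.5² × L = 0.785398 × 1181.979076 = 928.324196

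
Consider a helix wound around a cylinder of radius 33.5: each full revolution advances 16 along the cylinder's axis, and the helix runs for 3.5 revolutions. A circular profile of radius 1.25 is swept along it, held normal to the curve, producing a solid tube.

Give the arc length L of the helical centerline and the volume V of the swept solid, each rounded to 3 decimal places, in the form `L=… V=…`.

2πR = 2π·33.5 = 210.486708
per-turn = √(210.486708² + 16²) = √(44304.6542 + 256) = √44560.6542 = 211.093946
L = 3.5 × 211.093946 = 738.828812
V = π·1.25² × L = 4.908739 × 738.828812 = 3626.717450

L=738.829 V=3626.717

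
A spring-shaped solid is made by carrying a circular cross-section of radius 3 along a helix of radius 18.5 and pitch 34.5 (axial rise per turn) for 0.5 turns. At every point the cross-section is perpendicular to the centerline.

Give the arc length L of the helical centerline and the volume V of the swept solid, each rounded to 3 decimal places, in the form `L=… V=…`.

L=60.625 V=1714.142

2πR = 2π·18.5 = 116.238928
per-turn = √(116.238928² + 34.5²) = √(13511.4884 + 1190.25) = √14701.7384 = 121.250725
L = 0.5 × 121.250725 = 60.625363
V = π·3² × L = 28.274334 × 60.625363 = 1714.141748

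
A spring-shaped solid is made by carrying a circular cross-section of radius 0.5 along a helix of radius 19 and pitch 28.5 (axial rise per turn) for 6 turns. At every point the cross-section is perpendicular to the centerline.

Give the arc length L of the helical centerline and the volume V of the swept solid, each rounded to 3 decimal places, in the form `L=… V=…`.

2πR = 2π·19 = 119.380521
per-turn = √(119.380521² + 28.5²) = √(14251.7088 + 812.25) = √15063.9588 = 122.735320
L = 6 × 122.735320 = 736.411920
V = π·0.5² × L = 0.785398 × 736.411920 = 578.376569

L=736.412 V=578.377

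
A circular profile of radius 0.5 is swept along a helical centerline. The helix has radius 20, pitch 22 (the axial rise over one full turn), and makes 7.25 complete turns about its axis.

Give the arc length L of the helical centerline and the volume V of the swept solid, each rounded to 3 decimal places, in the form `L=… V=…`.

L=924.918 V=726.429

2πR = 2π·20 = 125.663706
per-turn = √(125.663706² + 22²) = √(15791.3670 + 484) = √16275.3670 = 127.574947
L = 7.25 × 127.574947 = 924.918364
V = π·0.5² × L = 0.785398 × 924.918364 = 726.429184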